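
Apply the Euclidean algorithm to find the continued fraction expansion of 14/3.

[4; 1, 2]

Run the Euclidean algorithm on 14 and 3; the successive quotients are the partial quotients a_0, a_1, ... (each step inverts the fractional part left over by the previous one):
  14 = 4*3 + 2, so a_0 = 4.
  3 = 1*2 + 1, so a_1 = 1.
  2 = 2*1 + 0, so a_2 = 2.
The remainder reaches 0 after 3 divisions, so the expansion has 3 partial quotients, read off in order.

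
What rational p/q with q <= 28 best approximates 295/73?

97/24

Expand x = 295/73 as a continued fraction with the Euclidean algorithm:
  295 = 4*73 + 3, so a_0 = 4.
  73 = 24*3 + 1, so a_1 = 24.
  3 = 3*1 + 0, so a_2 = 3.
so x = [4; 24, 3].
Convergents (p_i = a_i*p_{i-1} + p_{i-2}, q_i = a_i*q_{i-1} + q_{i-2} with p_{-2}=0, p_{-1}=1, q_{-2}=1, q_{-1}=0), until the denominator exceeds 28:
  i=0: a_0=4, p_0 = 4*1 + 0 = 4, q_0 = 4*0 + 1 = 1.
  i=1: a_1=24, p_1 = 24*4 + 1 = 97, q_1 = 24*1 + 0 = 24.
  i=2: a_2=3, p_2 = 3*97 + 4 = 295, q_2 = 3*24 + 1 = 73.
q_2 = 73 > 28, so the last convergent with denominator <= 28 is p_1/q_1 = 97/24.
The closest fraction with denominator <= 28 is either p_1/q_1 or the intermediate fraction (k*p_1 + p_0)/(k*q_1 + q_0) with the largest k >= 1 whose denominator stays <= 28; these approach x as k grows, and every other convergent or intermediate fraction in range is farther away.
Largest k: floor((28 - q_0)/q_1) = floor((28 - 1)/24) = 1.
That gives (1*97 + 4)/(1*24 + 1) = 101/25.
Compare the errors: |x - 97/24| = |295*24 - 97*73|/(73*24) = 1/1752, and |x - 101/25| = |295*25 - 101*73|/(73*25) = 2/1825.
Cross-multiplying, 1*1825 = 1825 < 3504 = 2*1752, so 1/1752 is smaller: the convergent 97/24 is closer to x than 101/25.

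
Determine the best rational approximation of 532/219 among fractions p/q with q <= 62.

17/7

Expand x = 532/219 as a continued fraction with the Euclidean algorithm:
  532 = 2*219 + 94, so a_0 = 2.
  219 = 2*94 + 31, so a_1 = 2.
  94 = 3*31 + 1, so a_2 = 3.
  31 = 31*1 + 0, so a_3 = 31.
so x = [2; 2, 3, 31].
Convergents (p_i = a_i*p_{i-1} + p_{i-2}, q_i = a_i*q_{i-1} + q_{i-2} with p_{-2}=0, p_{-1}=1, q_{-2}=1, q_{-1}=0), until the denominator exceeds 62:
  i=0: a_0=2, p_0 = 2*1 + 0 = 2, q_0 = 2*0 + 1 = 1.
  i=1: a_1=2, p_1 = 2*2 + 1 = 5, q_1 = 2*1 + 0 = 2.
  i=2: a_2=3, p_2 = 3*5 + 2 = 17, q_2 = 3*2 + 1 = 7.
  i=3: a_3=31, p_3 = 31*17 + 5 = 532, q_3 = 31*7 + 2 = 219.
q_3 = 219 > 62, so the last convergent with denominator <= 62 is p_2/q_2 = 17/7.
The closest fraction with denominator <= 62 is either p_2/q_2 or the intermediate fraction (k*p_2 + p_1)/(k*q_2 + q_1) with the largest k >= 1 whose denominator stays <= 62; these approach x as k grows, and every other convergent or intermediate fraction in range is farther away.
Largest k: floor((62 - q_1)/q_2) = floor((62 - 2)/7) = 8.
That gives (8*17 + 5)/(8*7 + 2) = 141/58.
Compare the errors: |x - 17/7| = |532*7 - 17*219|/(219*7) = 1/1533, and |x - 141/58| = |532*58 - 141*219|/(219*58) = 23/12702.
Cross-multiplying, 1*12702 = 12702 < 35259 = 23*1533, so 1/1533 is smaller: the convergent 17/7 is closer to x than 141/58.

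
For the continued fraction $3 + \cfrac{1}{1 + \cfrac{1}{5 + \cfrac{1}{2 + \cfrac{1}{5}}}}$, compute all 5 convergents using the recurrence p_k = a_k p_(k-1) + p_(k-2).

Using the convergent recurrence p_i = a_i*p_{i-1} + p_{i-2}, q_i = a_i*q_{i-1} + q_{i-2} with p_{-2}=0, p_{-1}=1, q_{-2}=1, q_{-1}=0:
  i=0: a_0=3, p_0 = 3*1 + 0 = 3, q_0 = 3*0 + 1 = 1.
  i=1: a_1=1, p_1 = 1*3 + 1 = 4, q_1 = 1*1 + 0 = 1.
  i=2: a_2=5, p_2 = 5*4 + 3 = 23, q_2 = 5*1 + 1 = 6.
  i=3: a_3=2, p_3 = 2*23 + 4 = 50, q_3 = 2*6 + 1 = 13.
  i=4: a_4=5, p_4 = 5*50 + 23 = 273, q_4 = 5*13 + 6 = 71.

3/1, 4/1, 23/6, 50/13, 273/71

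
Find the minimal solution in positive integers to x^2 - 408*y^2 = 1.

First expand sqrt(408) as a continued fraction. With x_i = (sqrt(408) + m_i)/d_i and (m_0, d_0) = (0, 1): a_0 = floor(sqrt(408)) = 20, since 20^2 = 400 <= 408 < 441 = 21^2.
Iterate m_{i+1} = d_i*a_i - m_i, d_{i+1} = (408 - m_{i+1}^2)/d_i, a_{i+1} = floor((a_0 + m_{i+1})/d_{i+1}):
  m_1 = 1*20 - 0 = 20, d_1 = (408 - 20^2)/1 = 8/1 = 8, a_1 = floor((20 + 20)/8) = 5.
  m_2 = 8*5 - 20 = 20, d_2 = (408 - 20^2)/8 = 8/8 = 1, a_2 = floor((20 + 20)/1) = 40.
  m_3 = 1*40 - 20 = 20, d_3 = (408 - 20^2)/1 = 8/1 = 8: (m_3, d_3) = (m_1, d_1) = (20, 8), so from here the quotients repeat a_1, a_2; the period length is 2.
So sqrt(408) = [20; (5, 40)] with period length k = 2.
k is even, so the fundamental solution of x^2 - 408y^2 = 1 is (p_{k-1}, q_{k-1}) = (p_1, q_1); compute convergents through index 1.
Convergents (p_i = a_i*p_{i-1} + p_{i-2}, q_i = a_i*q_{i-1} + q_{i-2} with p_{-2}=0, p_{-1}=1, q_{-2}=1, q_{-1}=0):
  i=0: a_0=20, p_0 = 20*1 + 0 = 20, q_0 = 20*0 + 1 = 1.
  i=1: a_1=5, p_1 = 5*20 + 1 = 101, q_1 = 5*1 + 0 = 5.
Check: 101^2 - 408*5^2 = 10201 - 10200 = 1, so (x, y) = (101, 5) solves the equation, and by the theorem it is the least positive solution.

(x, y) = (101, 5)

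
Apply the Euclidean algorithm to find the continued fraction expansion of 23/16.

[1; 2, 3, 2]

Run the Euclidean algorithm on 23 and 16; the successive quotients are the partial quotients a_0, a_1, ... (each step inverts the fractional part left over by the previous one):
  23 = 1*16 + 7, so a_0 = 1.
  16 = 2*7 + 2, so a_1 = 2.
  7 = 3*2 + 1, so a_2 = 3.
  2 = 2*1 + 0, so a_3 = 2.
The remainder reaches 0 after 4 divisions, so the expansion has 4 partial quotients, read off in order.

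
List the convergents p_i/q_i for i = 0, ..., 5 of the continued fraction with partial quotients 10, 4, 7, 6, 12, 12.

Using the convergent recurrence p_i = a_i*p_{i-1} + p_{i-2}, q_i = a_i*q_{i-1} + q_{i-2} with p_{-2}=0, p_{-1}=1, q_{-2}=1, q_{-1}=0:
  i=0: a_0=10, p_0 = 10*1 + 0 = 10, q_0 = 10*0 + 1 = 1.
  i=1: a_1=4, p_1 = 4*10 + 1 = 41, q_1 = 4*1 + 0 = 4.
  i=2: a_2=7, p_2 = 7*41 + 10 = 297, q_2 = 7*4 + 1 = 29.
  i=3: a_3=6, p_3 = 6*297 + 41 = 1823, q_3 = 6*29 + 4 = 178.
  i=4: a_4=12, p_4 = 12*1823 + 297 = 22173, q_4 = 12*178 + 29 = 2165.
  i=5: a_5=12, p_5 = 12*22173 + 1823 = 267899, q_5 = 12*2165 + 178 = 26158.

10/1, 41/4, 297/29, 1823/178, 22173/2165, 267899/26158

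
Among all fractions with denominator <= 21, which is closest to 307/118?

Expand x = 307/118 as a continued fraction with the Euclidean algorithm:
  307 = 2*118 + 71, so a_0 = 2.
  118 = 1*71 + 47, so a_1 = 1.
  71 = 1*47 + 24, so a_2 = 1.
  47 = 1*24 + 23, so a_3 = 1.
  24 = 1*23 + 1, so a_4 = 1.
  23 = 23*1 + 0, so a_5 = 23.
so x = [2; 1, 1, 1, 1, 23].
Convergents (p_i = a_i*p_{i-1} + p_{i-2}, q_i = a_i*q_{i-1} + q_{i-2} with p_{-2}=0, p_{-1}=1, q_{-2}=1, q_{-1}=0), until the denominator exceeds 21:
  i=0: a_0=2, p_0 = 2*1 + 0 = 2, q_0 = 2*0 + 1 = 1.
  i=1: a_1=1, p_1 = 1*2 + 1 = 3, q_1 = 1*1 + 0 = 1.
  i=2: a_2=1, p_2 = 1*3 + 2 = 5, q_2 = 1*1 + 1 = 2.
  i=3: a_3=1, p_3 = 1*5 + 3 = 8, q_3 = 1*2 + 1 = 3.
  i=4: a_4=1, p_4 = 1*8 + 5 = 13, q_4 = 1*3 + 2 = 5.
  i=5: a_5=23, p_5 = 23*13 + 8 = 307, q_5 = 23*5 + 3 = 118.
q_5 = 118 > 21, so the last convergent with denominator <= 21 is p_4/q_4 = 13/5.
The closest fraction with denominator <= 21 is either p_4/q_4 or the intermediate fraction (k*p_4 + p_3)/(k*q_4 + q_3) with the largest k >= 1 whose denominator stays <= 21; these approach x as k grows, and every other convergent or intermediate fraction in range is farther away.
Largest k: floor((21 - q_3)/q_4) = floor((21 - 3)/5) = 3.
That gives (3*13 + 8)/(3*5 + 3) = 47/18.
Compare the errors: |x - 13/5| = |307*5 - 13*118|/(118*5) = 1/590, and |x - 47/18| = |307*18 - 47*118|/(118*18) = 20/2124.
Cross-multiplying, 1*2124 = 2124 < 11800 = 20*590, so 1/590 is smaller: the convergent 13/5 is closer to x than 47/18.

13/5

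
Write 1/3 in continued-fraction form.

Run the Euclidean algorithm on 1 and 3; the successive quotients are the partial quotients a_0, a_1, ... (each step inverts the fractional part left over by the previous one):
  1 = 0*3 + 1, so a_0 = 0.
  3 = 3*1 + 0, so a_1 = 3.
The remainder reaches 0 after 2 divisions, so the expansion has 2 partial quotients, read off in order.

[0; 3]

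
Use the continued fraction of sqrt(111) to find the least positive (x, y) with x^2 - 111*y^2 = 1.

(x, y) = (295, 28)

First expand sqrt(111) as a continued fraction. With x_i = (sqrt(111) + m_i)/d_i and (m_0, d_0) = (0, 1): a_0 = floor(sqrt(111)) = 10, since 10^2 = 100 <= 111 < 121 = 11^2.
Iterate m_{i+1} = d_i*a_i - m_i, d_{i+1} = (111 - m_{i+1}^2)/d_i, a_{i+1} = floor((a_0 + m_{i+1})/d_{i+1}):
  m_1 = 1*10 - 0 = 10, d_1 = (111 - 10^2)/1 = 11/1 = 11, a_1 = floor((10 + 10)/11) = 1.
  m_2 = 11*1 - 10 = 1, d_2 = (111 - 1^2)/11 = 110/11 = 10, a_2 = floor((10 + 1)/10) = 1.
  m_3 = 10*1 - 1 = 9, d_3 = (111 - 9^2)/10 = 30/10 = 3, a_3 = floor((10 + 9)/3) = 6.
  m_4 = 3*6 - 9 = 9, d_4 = (111 - 9^2)/3 = 30/3 = 10, a_4 = floor((10 + 9)/10) = 1.
  m_5 = 10*1 - 9 = 1, d_5 = (111 - 1^2)/10 = 110/10 = 11, a_5 = floor((10 + 1)/11) = 1.
  m_6 = 11*1 - 1 = 10, d_6 = (111 - 10^2)/11 = 11/11 = 1, a_6 = floor((10 + 10)/1) = 20.
  m_7 = 1*20 - 10 = 10, d_7 = (111 - 10^2)/1 = 11/1 = 11: (m_7, d_7) = (m_1, d_1) = (10, 11), so from here the quotients repeat a_1, ..., a_6; the period length is 6.
So sqrt(111) = [10; (1, 1, 6, 1, 1, 20)] with period length k = 6.
k is even, so the fundamental solution of x^2 - 111y^2 = 1 is (p_{k-1}, q_{k-1}) = (p_5, q_5); compute convergents through index 5.
Convergents (p_i = a_i*p_{i-1} + p_{i-2}, q_i = a_i*q_{i-1} + q_{i-2} with p_{-2}=0, p_{-1}=1, q_{-2}=1, q_{-1}=0):
  i=0: a_0=10, p_0 = 10*1 + 0 = 10, q_0 = 10*0 + 1 = 1.
  i=1: a_1=1, p_1 = 1*10 + 1 = 11, q_1 = 1*1 + 0 = 1.
  i=2: a_2=1, p_2 = 1*11 + 10 = 21, q_2 = 1*1 + 1 = 2.
  i=3: a_3=6, p_3 = 6*21 + 11 = 137, q_3 = 6*2 + 1 = 13.
  i=4: a_4=1, p_4 = 1*137 + 21 = 158, q_4 = 1*13 + 2 = 15.
  i=5: a_5=1, p_5 = 1*158 + 137 = 295, q_5 = 1*15 + 13 = 28.
Check: 295^2 - 111*28^2 = 87025 - 87024 = 1, so (x, y) = (295, 28) solves the equation, and by the theorem it is the least positive solution.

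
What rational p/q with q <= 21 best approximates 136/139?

Expand x = 136/139 as a continued fraction with the Euclidean algorithm:
  136 = 0*139 + 136, so a_0 = 0.
  139 = 1*136 + 3, so a_1 = 1.
  136 = 45*3 + 1, so a_2 = 45.
  3 = 3*1 + 0, so a_3 = 3.
so x = [0; 1, 45, 3].
Convergents (p_i = a_i*p_{i-1} + p_{i-2}, q_i = a_i*q_{i-1} + q_{i-2} with p_{-2}=0, p_{-1}=1, q_{-2}=1, q_{-1}=0), until the denominator exceeds 21:
  i=0: a_0=0, p_0 = 0*1 + 0 = 0, q_0 = 0*0 + 1 = 1.
  i=1: a_1=1, p_1 = 1*0 + 1 = 1, q_1 = 1*1 + 0 = 1.
  i=2: a_2=45, p_2 = 45*1 + 0 = 45, q_2 = 45*1 + 1 = 46.
q_2 = 46 > 21, so the last convergent with denominator <= 21 is p_1/q_1 = 1/1.
The closest fraction with denominator <= 21 is either p_1/q_1 or the intermediate fraction (k*p_1 + p_0)/(k*q_1 + q_0) with the largest k >= 1 whose denominator stays <= 21; these approach x as k grows, and every other convergent or intermediate fraction in range is farther away.
Largest k: floor((21 - q_0)/q_1) = floor((21 - 1)/1) = 20.
That gives (20*1 + 0)/(20*1 + 1) = 20/21.
Compare the errors: |x - 1/1| = |136*1 - 1*139|/(139*1) = 3/139, and |x - 20/21| = |136*21 - 20*139|/(139*21) = 76/2919.
Cross-multiplying, 3*2919 = 8757 < 10564 = 76*139, so 3/139 is smaller: the convergent 1/1 is closer to x than 20/21.

1/1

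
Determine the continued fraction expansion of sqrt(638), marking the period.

[25; (3, 1, 6, 2, 6, 1, 3, 50)]

Write x_i = (sqrt(638) + m_i)/d_i with (m_0, d_0) = (0, 1). a_0 = floor(sqrt(638)) = 25, since 25^2 = 625 <= 638 < 676 = 26^2.
Iterate m_{i+1} = d_i*a_i - m_i, d_{i+1} = (638 - m_{i+1}^2)/d_i, a_{i+1} = floor((a_0 + m_{i+1})/d_{i+1}):
  m_1 = 1*25 - 0 = 25, d_1 = (638 - 25^2)/1 = 13/1 = 13, a_1 = floor((25 + 25)/13) = 3.
  m_2 = 13*3 - 25 = 14, d_2 = (638 - 14^2)/13 = 442/13 = 34, a_2 = floor((25 + 14)/34) = 1.
  m_3 = 34*1 - 14 = 20, d_3 = (638 - 20^2)/34 = 238/34 = 7, a_3 = floor((25 + 20)/7) = 6.
  m_4 = 7*6 - 20 = 22, d_4 = (638 - 22^2)/7 = 154/7 = 22, a_4 = floor((25 + 22)/22) = 2.
  m_5 = 22*2 - 22 = 22, d_5 = (638 - 22^2)/22 = 154/22 = 7, a_5 = floor((25 + 22)/7) = 6.
  m_6 = 7*6 - 22 = 20, d_6 = (638 - 20^2)/7 = 238/7 = 34, a_6 = floor((25 + 20)/34) = 1.
  m_7 = 34*1 - 20 = 14, d_7 = (638 - 14^2)/34 = 442/34 = 13, a_7 = floor((25 + 14)/13) = 3.
  m_8 = 13*3 - 14 = 25, d_8 = (638 - 25^2)/13 = 13/13 = 1, a_8 = floor((25 + 25)/1) = 50.
  m_9 = 1*50 - 25 = 25, d_9 = (638 - 25^2)/1 = 13/1 = 13: (m_9, d_9) = (m_1, d_1) = (25, 13), so from here the quotients repeat a_1, ..., a_8; the period length is 8.
Hence the expansion of sqrt(638) is a_0 = 25 followed by the repeating block 3, 1, 6, 2, 6, 1, 3, 50 (period 8).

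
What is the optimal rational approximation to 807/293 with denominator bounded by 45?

124/45

Expand x = 807/293 as a continued fraction with the Euclidean algorithm:
  807 = 2*293 + 221, so a_0 = 2.
  293 = 1*221 + 72, so a_1 = 1.
  221 = 3*72 + 5, so a_2 = 3.
  72 = 14*5 + 2, so a_3 = 14.
  5 = 2*2 + 1, so a_4 = 2.
  2 = 2*1 + 0, so a_5 = 2.
so x = [2; 1, 3, 14, 2, 2].
Convergents (p_i = a_i*p_{i-1} + p_{i-2}, q_i = a_i*q_{i-1} + q_{i-2} with p_{-2}=0, p_{-1}=1, q_{-2}=1, q_{-1}=0), until the denominator exceeds 45:
  i=0: a_0=2, p_0 = 2*1 + 0 = 2, q_0 = 2*0 + 1 = 1.
  i=1: a_1=1, p_1 = 1*2 + 1 = 3, q_1 = 1*1 + 0 = 1.
  i=2: a_2=3, p_2 = 3*3 + 2 = 11, q_2 = 3*1 + 1 = 4.
  i=3: a_3=14, p_3 = 14*11 + 3 = 157, q_3 = 14*4 + 1 = 57.
q_3 = 57 > 45, so the last convergent with denominator <= 45 is p_2/q_2 = 11/4.
The closest fraction with denominator <= 45 is either p_2/q_2 or the intermediate fraction (k*p_2 + p_1)/(k*q_2 + q_1) with the largest k >= 1 whose denominator stays <= 45; these approach x as k grows, and every other convergent or intermediate fraction in range is farther away.
Largest k: floor((45 - q_1)/q_2) = floor((45 - 1)/4) = 11.
That gives (11*11 + 3)/(11*4 + 1) = 124/45.
Compare the errors: |x - 11/4| = |807*4 - 11*293|/(293*4) = 5/1172, and |x - 124/45| = |807*45 - 124*293|/(293*45) = 17/13185.
Cross-multiplying, 17*1172 = 19924 < 65925 = 5*13185, so 17/13185 is smaller: the intermediate fraction 124/45 is closer to x than 11/4.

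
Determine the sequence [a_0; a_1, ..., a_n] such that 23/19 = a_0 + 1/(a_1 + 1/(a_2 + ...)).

Run the Euclidean algorithm on 23 and 19; the successive quotients are the partial quotients a_0, a_1, ... (each step inverts the fractional part left over by the previous one):
  23 = 1*19 + 4, so a_0 = 1.
  19 = 4*4 + 3, so a_1 = 4.
  4 = 1*3 + 1, so a_2 = 1.
  3 = 3*1 + 0, so a_3 = 3.
The remainder reaches 0 after 4 divisions, so the expansion has 4 partial quotients, read off in order.

[1; 4, 1, 3]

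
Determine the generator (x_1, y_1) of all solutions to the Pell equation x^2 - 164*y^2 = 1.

First expand sqrt(164) as a continued fraction. With x_i = (sqrt(164) + m_i)/d_i and (m_0, d_0) = (0, 1): a_0 = floor(sqrt(164)) = 12, since 12^2 = 144 <= 164 < 169 = 13^2.
Iterate m_{i+1} = d_i*a_i - m_i, d_{i+1} = (164 - m_{i+1}^2)/d_i, a_{i+1} = floor((a_0 + m_{i+1})/d_{i+1}):
  m_1 = 1*12 - 0 = 12, d_1 = (164 - 12^2)/1 = 20/1 = 20, a_1 = floor((12 + 12)/20) = 1.
  m_2 = 20*1 - 12 = 8, d_2 = (164 - 8^2)/20 = 100/20 = 5, a_2 = floor((12 + 8)/5) = 4.
  m_3 = 5*4 - 8 = 12, d_3 = (164 - 12^2)/5 = 20/5 = 4, a_3 = floor((12 + 12)/4) = 6.
  m_4 = 4*6 - 12 = 12, d_4 = (164 - 12^2)/4 = 20/4 = 5, a_4 = floor((12 + 12)/5) = 4.
  m_5 = 5*4 - 12 = 8, d_5 = (164 - 8^2)/5 = 100/5 = 20, a_5 = floor((12 + 8)/20) = 1.
  m_6 = 20*1 - 8 = 12, d_6 = (164 - 12^2)/20 = 20/20 = 1, a_6 = floor((12 + 12)/1) = 24.
  m_7 = 1*24 - 12 = 12, d_7 = (164 - 12^2)/1 = 20/1 = 20: (m_7, d_7) = (m_1, d_1) = (12, 20), so from here the quotients repeat a_1, ..., a_6; the period length is 6.
So sqrt(164) = [12; (1, 4, 6, 4, 1, 24)] with period length k = 6.
k is even, so the fundamental solution of x^2 - 164y^2 = 1 is (p_{k-1}, q_{k-1}) = (p_5, q_5); compute convergents through index 5.
Convergents (p_i = a_i*p_{i-1} + p_{i-2}, q_i = a_i*q_{i-1} + q_{i-2} with p_{-2}=0, p_{-1}=1, q_{-2}=1, q_{-1}=0):
  i=0: a_0=12, p_0 = 12*1 + 0 = 12, q_0 = 12*0 + 1 = 1.
  i=1: a_1=1, p_1 = 1*12 + 1 = 13, q_1 = 1*1 + 0 = 1.
  i=2: a_2=4, p_2 = 4*13 + 12 = 64, q_2 = 4*1 + 1 = 5.
  i=3: a_3=6, p_3 = 6*64 + 13 = 397, q_3 = 6*5 + 1 = 31.
  i=4: a_4=4, p_4 = 4*397 + 64 = 1652, q_4 = 4*31 + 5 = 129.
  i=5: a_5=1, p_5 = 1*1652 + 397 = 2049, q_5 = 1*129 + 31 = 160.
Check: 2049^2 - 164*160^2 = 4198401 - 4198400 = 1, so (x, y) = (2049, 160) solves the equation, and by the theorem it is the least positive solution.

(x, y) = (2049, 160)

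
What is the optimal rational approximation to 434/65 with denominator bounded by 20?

Expand x = 434/65 as a continued fraction with the Euclidean algorithm:
  434 = 6*65 + 44, so a_0 = 6.
  65 = 1*44 + 21, so a_1 = 1.
  44 = 2*21 + 2, so a_2 = 2.
  21 = 10*2 + 1, so a_3 = 10.
  2 = 2*1 + 0, so a_4 = 2.
so x = [6; 1, 2, 10, 2].
Convergents (p_i = a_i*p_{i-1} + p_{i-2}, q_i = a_i*q_{i-1} + q_{i-2} with p_{-2}=0, p_{-1}=1, q_{-2}=1, q_{-1}=0), until the denominator exceeds 20:
  i=0: a_0=6, p_0 = 6*1 + 0 = 6, q_0 = 6*0 + 1 = 1.
  i=1: a_1=1, p_1 = 1*6 + 1 = 7, q_1 = 1*1 + 0 = 1.
  i=2: a_2=2, p_2 = 2*7 + 6 = 20, q_2 = 2*1 + 1 = 3.
  i=3: a_3=10, p_3 = 10*20 + 7 = 207, q_3 = 10*3 + 1 = 31.
q_3 = 31 > 20, so the last convergent with denominator <= 20 is p_2/q_2 = 20/3.
The closest fraction with denominator <= 20 is either p_2/q_2 or the intermediate fraction (k*p_2 + p_1)/(k*q_2 + q_1) with the largest k >= 1 whose denominator stays <= 20; these approach x as k grows, and every other convergent or intermediate fraction in range is farther away.
Largest k: floor((20 - q_1)/q_2) = floor((20 - 1)/3) = 6.
That gives (6*20 + 7)/(6*3 + 1) = 127/19.
Compare the errors: |x - 20/3| = |434*3 - 20*65|/(65*3) = 2/195, and |x - 127/19| = |434*19 - 127*65|/(65*19) = 9/1235.
Cross-multiplying, 9*195 = 1755 < 2470 = 2*1235, so 9/1235 is smaller: the intermediate fraction 127/19 is closer to x than 20/3.

127/19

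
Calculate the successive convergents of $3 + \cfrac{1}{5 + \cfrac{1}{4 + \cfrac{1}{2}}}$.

3/1, 16/5, 67/21, 150/47

Using the convergent recurrence p_i = a_i*p_{i-1} + p_{i-2}, q_i = a_i*q_{i-1} + q_{i-2} with p_{-2}=0, p_{-1}=1, q_{-2}=1, q_{-1}=0:
  i=0: a_0=3, p_0 = 3*1 + 0 = 3, q_0 = 3*0 + 1 = 1.
  i=1: a_1=5, p_1 = 5*3 + 1 = 16, q_1 = 5*1 + 0 = 5.
  i=2: a_2=4, p_2 = 4*16 + 3 = 67, q_2 = 4*5 + 1 = 21.
  i=3: a_3=2, p_3 = 2*67 + 16 = 150, q_3 = 2*21 + 5 = 47.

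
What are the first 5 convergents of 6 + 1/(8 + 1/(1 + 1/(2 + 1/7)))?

Using the convergent recurrence p_i = a_i*p_{i-1} + p_{i-2}, q_i = a_i*q_{i-1} + q_{i-2} with p_{-2}=0, p_{-1}=1, q_{-2}=1, q_{-1}=0:
  i=0: a_0=6, p_0 = 6*1 + 0 = 6, q_0 = 6*0 + 1 = 1.
  i=1: a_1=8, p_1 = 8*6 + 1 = 49, q_1 = 8*1 + 0 = 8.
  i=2: a_2=1, p_2 = 1*49 + 6 = 55, q_2 = 1*8 + 1 = 9.
  i=3: a_3=2, p_3 = 2*55 + 49 = 159, q_3 = 2*9 + 8 = 26.
  i=4: a_4=7, p_4 = 7*159 + 55 = 1168, q_4 = 7*26 + 9 = 191.

6/1, 49/8, 55/9, 159/26, 1168/191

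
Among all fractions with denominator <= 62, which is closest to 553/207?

Expand x = 553/207 as a continued fraction with the Euclidean algorithm:
  553 = 2*207 + 139, so a_0 = 2.
  207 = 1*139 + 68, so a_1 = 1.
  139 = 2*68 + 3, so a_2 = 2.
  68 = 22*3 + 2, so a_3 = 22.
  3 = 1*2 + 1, so a_4 = 1.
  2 = 2*1 + 0, so a_5 = 2.
so x = [2; 1, 2, 22, 1, 2].
Convergents (p_i = a_i*p_{i-1} + p_{i-2}, q_i = a_i*q_{i-1} + q_{i-2} with p_{-2}=0, p_{-1}=1, q_{-2}=1, q_{-1}=0), until the denominator exceeds 62:
  i=0: a_0=2, p_0 = 2*1 + 0 = 2, q_0 = 2*0 + 1 = 1.
  i=1: a_1=1, p_1 = 1*2 + 1 = 3, q_1 = 1*1 + 0 = 1.
  i=2: a_2=2, p_2 = 2*3 + 2 = 8, q_2 = 2*1 + 1 = 3.
  i=3: a_3=22, p_3 = 22*8 + 3 = 179, q_3 = 22*3 + 1 = 67.
q_3 = 67 > 62, so the last convergent with denominator <= 62 is p_2/q_2 = 8/3.
The closest fraction with denominator <= 62 is either p_2/q_2 or the intermediate fraction (k*p_2 + p_1)/(k*q_2 + q_1) with the largest k >= 1 whose denominator stays <= 62; these approach x as k grows, and every other convergent or intermediate fraction in range is farther away.
Largest k: floor((62 - q_1)/q_2) = floor((62 - 1)/3) = 20.
That gives (20*8 + 3)/(20*3 + 1) = 163/61.
Compare the errors: |x - 8/3| = |553*3 - 8*207|/(207*3) = 3/621, and |x - 163/61| = |553*61 - 163*207|/(207*61) = 8/12627.
Cross-multiplying, 8*621 = 4968 < 37881 = 3*12627, so 8/12627 is smaller: the intermediate fraction 163/61 is closer to x than 8/3.

163/61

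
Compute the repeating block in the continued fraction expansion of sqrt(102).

Write x_i = (sqrt(102) + m_i)/d_i with (m_0, d_0) = (0, 1). a_0 = floor(sqrt(102)) = 10, since 10^2 = 100 <= 102 < 121 = 11^2.
Iterate m_{i+1} = d_i*a_i - m_i, d_{i+1} = (102 - m_{i+1}^2)/d_i, a_{i+1} = floor((a_0 + m_{i+1})/d_{i+1}):
  m_1 = 1*10 - 0 = 10, d_1 = (102 - 10^2)/1 = 2/1 = 2, a_1 = floor((10 + 10)/2) = 10.
  m_2 = 2*10 - 10 = 10, d_2 = (102 - 10^2)/2 = 2/2 = 1, a_2 = floor((10 + 10)/1) = 20.
  m_3 = 1*20 - 10 = 10, d_3 = (102 - 10^2)/1 = 2/1 = 2: (m_3, d_3) = (m_1, d_1) = (10, 2), so from here the quotients repeat a_1, a_2; the period length is 2.
Hence the expansion of sqrt(102) is a_0 = 10 followed by the repeating block 10, 20 (period 2).

[10; (10, 20)]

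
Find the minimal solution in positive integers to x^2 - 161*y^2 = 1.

First expand sqrt(161) as a continued fraction. With x_i = (sqrt(161) + m_i)/d_i and (m_0, d_0) = (0, 1): a_0 = floor(sqrt(161)) = 12, since 12^2 = 144 <= 161 < 169 = 13^2.
Iterate m_{i+1} = d_i*a_i - m_i, d_{i+1} = (161 - m_{i+1}^2)/d_i, a_{i+1} = floor((a_0 + m_{i+1})/d_{i+1}):
  m_1 = 1*12 - 0 = 12, d_1 = (161 - 12^2)/1 = 17/1 = 17, a_1 = floor((12 + 12)/17) = 1.
  m_2 = 17*1 - 12 = 5, d_2 = (161 - 5^2)/17 = 136/17 = 8, a_2 = floor((12 + 5)/8) = 2.
  m_3 = 8*2 - 5 = 11, d_3 = (161 - 11^2)/8 = 40/8 = 5, a_3 = floor((12 + 11)/5) = 4.
  m_4 = 5*4 - 11 = 9, d_4 = (161 - 9^2)/5 = 80/5 = 16, a_4 = floor((12 + 9)/16) = 1.
  m_5 = 16*1 - 9 = 7, d_5 = (161 - 7^2)/16 = 112/16 = 7, a_5 = floor((12 + 7)/7) = 2.
  m_6 = 7*2 - 7 = 7, d_6 = (161 - 7^2)/7 = 112/7 = 16, a_6 = floor((12 + 7)/16) = 1.
  m_7 = 16*1 - 7 = 9, d_7 = (161 - 9^2)/16 = 80/16 = 5, a_7 = floor((12 + 9)/5) = 4.
  m_8 = 5*4 - 9 = 11, d_8 = (161 - 11^2)/5 = 40/5 = 8, a_8 = floor((12 + 11)/8) = 2.
  m_9 = 8*2 - 11 = 5, d_9 = (161 - 5^2)/8 = 136/8 = 17, a_9 = floor((12 + 5)/17) = 1.
  m_10 = 17*1 - 5 = 12, d_10 = (161 - 12^2)/17 = 17/17 = 1, a_10 = floor((12 + 12)/1) = 24.
  m_11 = 1*24 - 12 = 12, d_11 = (161 - 12^2)/1 = 17/1 = 17: (m_11, d_11) = (m_1, d_1) = (12, 17), so from here the quotients repeat a_1, ..., a_10; the period length is 10.
So sqrt(161) = [12; (1, 2, 4, 1, 2, 1, 4, 2, 1, 24)] with period length k = 10.
k is even, so the fundamental solution of x^2 - 161y^2 = 1 is (p_{k-1}, q_{k-1}) = (p_9, q_9); compute convergents through index 9.
Convergents (p_i = a_i*p_{i-1} + p_{i-2}, q_i = a_i*q_{i-1} + q_{i-2} with p_{-2}=0, p_{-1}=1, q_{-2}=1, q_{-1}=0):
  i=0: a_0=12, p_0 = 12*1 + 0 = 12, q_0 = 12*0 + 1 = 1.
  i=1: a_1=1, p_1 = 1*12 + 1 = 13, q_1 = 1*1 + 0 = 1.
  i=2: a_2=2, p_2 = 2*13 + 12 = 38, q_2 = 2*1 + 1 = 3.
  i=3: a_3=4, p_3 = 4*38 + 13 = 165, q_3 = 4*3 + 1 = 13.
  i=4: a_4=1, p_4 = 1*165 + 38 = 203, q_4 = 1*13 + 3 = 16.
  i=5: a_5=2, p_5 = 2*203 + 165 = 571, q_5 = 2*16 + 13 = 45.
  i=6: a_6=1, p_6 = 1*571 + 203 = 774, q_6 = 1*45 + 16 = 61.
  i=7: a_7=4, p_7 = 4*774 + 571 = 3667, q_7 = 4*61 + 45 = 289.
  i=8: a_8=2, p_8 = 2*3667 + 774 = 8108, q_8 = 2*289 + 61 = 639.
  i=9: a_9=1, p_9 = 1*8108 + 3667 = 11775, q_9 = 1*639 + 289 = 928.
Check: 11775^2 - 161*928^2 = 138650625 - 138650624 = 1, so (x, y) = (11775, 928) solves the equation, and by the theorem it is the least positive solution.

(x, y) = (11775, 928)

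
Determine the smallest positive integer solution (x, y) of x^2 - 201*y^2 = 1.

First expand sqrt(201) as a continued fraction. With x_i = (sqrt(201) + m_i)/d_i and (m_0, d_0) = (0, 1): a_0 = floor(sqrt(201)) = 14, since 14^2 = 196 <= 201 < 225 = 15^2.
Iterate m_{i+1} = d_i*a_i - m_i, d_{i+1} = (201 - m_{i+1}^2)/d_i, a_{i+1} = floor((a_0 + m_{i+1})/d_{i+1}):
  m_1 = 1*14 - 0 = 14, d_1 = (201 - 14^2)/1 = 5/1 = 5, a_1 = floor((14 + 14)/5) = 5.
  m_2 = 5*5 - 14 = 11, d_2 = (201 - 11^2)/5 = 80/5 = 16, a_2 = floor((14 + 11)/16) = 1.
  m_3 = 16*1 - 11 = 5, d_3 = (201 - 5^2)/16 = 176/16 = 11, a_3 = floor((14 + 5)/11) = 1.
  m_4 = 11*1 - 5 = 6, d_4 = (201 - 6^2)/11 = 165/11 = 15, a_4 = floor((14 + 6)/15) = 1.
  m_5 = 15*1 - 6 = 9, d_5 = (201 - 9^2)/15 = 120/15 = 8, a_5 = floor((14 + 9)/8) = 2.
  m_6 = 8*2 - 9 = 7, d_6 = (201 - 7^2)/8 = 152/8 = 19, a_6 = floor((14 + 7)/19) = 1.
  m_7 = 19*1 - 7 = 12, d_7 = (201 - 12^2)/19 = 57/19 = 3, a_7 = floor((14 + 12)/3) = 8.
  m_8 = 3*8 - 12 = 12, d_8 = (201 - 12^2)/3 = 57/3 = 19, a_8 = floor((14 + 12)/19) = 1.
  m_9 = 19*1 - 12 = 7, d_9 = (201 - 7^2)/19 = 152/19 = 8, a_9 = floor((14 + 7)/8) = 2.
  m_10 = 8*2 - 7 = 9, d_10 = (201 - 9^2)/8 = 120/8 = 15, a_10 = floor((14 + 9)/15) = 1.
  m_11 = 15*1 - 9 = 6, d_11 = (201 - 6^2)/15 = 165/15 = 11, a_11 = floor((14 + 6)/11) = 1.
  m_12 = 11*1 - 6 = 5, d_12 = (201 - 5^2)/11 = 176/11 = 16, a_12 = floor((14 + 5)/16) = 1.
  m_13 = 16*1 - 5 = 11, d_13 = (201 - 11^2)/16 = 80/16 = 5, a_13 = floor((14 + 11)/5) = 5.
  m_14 = 5*5 - 11 = 14, d_14 = (201 - 14^2)/5 = 5/5 = 1, a_14 = floor((14 + 14)/1) = 28.
  m_15 = 1*28 - 14 = 14, d_15 = (201 - 14^2)/1 = 5/1 = 5: (m_15, d_15) = (m_1, d_1) = (14, 5), so from here the quotients repeat a_1, ..., a_14; the period length is 14.
So sqrt(201) = [14; (5, 1, 1, 1, 2, 1, 8, 1, 2, 1, 1, 1, 5, 28)] with period length k = 14.
k is even, so the fundamental solution of x^2 - 201y^2 = 1 is (p_{k-1}, q_{k-1}) = (p_13, q_13); compute convergents through index 13.
Convergents (p_i = a_i*p_{i-1} + p_{i-2}, q_i = a_i*q_{i-1} + q_{i-2} with p_{-2}=0, p_{-1}=1, q_{-2}=1, q_{-1}=0):
  i=0: a_0=14, p_0 = 14*1 + 0 = 14, q_0 = 14*0 + 1 = 1.
  i=1: a_1=5, p_1 = 5*14 + 1 = 71, q_1 = 5*1 + 0 = 5.
  i=2: a_2=1, p_2 = 1*71 + 14 = 85, q_2 = 1*5 + 1 = 6.
  i=3: a_3=1, p_3 = 1*85 + 71 = 156, q_3 = 1*6 + 5 = 11.
  i=4: a_4=1, p_4 = 1*156 + 85 = 241, q_4 = 1*11 + 6 = 17.
  i=5: a_5=2, p_5 = 2*241 + 156 = 638, q_5 = 2*17 + 11 = 45.
  i=6: a_6=1, p_6 = 1*638 + 241 = 879, q_6 = 1*45 + 17 = 62.
  i=7: a_7=8, p_7 = 8*879 + 638 = 7670, q_7 = 8*62 + 45 = 541.
  i=8: a_8=1, p_8 = 1*7670 + 879 = 8549, q_8 = 1*541 + 62 = 603.
  i=9: a_9=2, p_9 = 2*8549 + 7670 = 24768, q_9 = 2*603 + 541 = 1747.
  i=10: a_10=1, p_10 = 1*24768 + 8549 = 33317, q_10 = 1*1747 + 603 = 2350.
  i=11: a_11=1, p_11 = 1*33317 + 24768 = 58085, q_11 = 1*2350 + 1747 = 4097.
  i=12: a_12=1, p_12 = 1*58085 + 33317 = 91402, q_12 = 1*4097 + 2350 = 6447.
  i=13: a_13=5, p_13 = 5*91402 + 58085 = 515095, q_13 = 5*6447 + 4097 = 36332.
Check: 515095^2 - 201*36332^2 = 265322859025 - 265322859024 = 1, so (x, y) = (515095, 36332) solves the equation, and by the theorem it is the least positive solution.

(x, y) = (515095, 36332)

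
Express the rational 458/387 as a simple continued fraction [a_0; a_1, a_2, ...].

[1; 5, 2, 4, 1, 1, 3]

Run the Euclidean algorithm on 458 and 387; the successive quotients are the partial quotients a_0, a_1, ... (each step inverts the fractional part left over by the previous one):
  458 = 1*387 + 71, so a_0 = 1.
  387 = 5*71 + 32, so a_1 = 5.
  71 = 2*32 + 7, so a_2 = 2.
  32 = 4*7 + 4, so a_3 = 4.
  7 = 1*4 + 3, so a_4 = 1.
  4 = 1*3 + 1, so a_5 = 1.
  3 = 3*1 + 0, so a_6 = 3.
The remainder reaches 0 after 7 divisions, so the expansion has 7 partial quotients, read off in order.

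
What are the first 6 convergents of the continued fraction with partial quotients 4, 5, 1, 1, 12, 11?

Using the convergent recurrence p_i = a_i*p_{i-1} + p_{i-2}, q_i = a_i*q_{i-1} + q_{i-2} with p_{-2}=0, p_{-1}=1, q_{-2}=1, q_{-1}=0:
  i=0: a_0=4, p_0 = 4*1 + 0 = 4, q_0 = 4*0 + 1 = 1.
  i=1: a_1=5, p_1 = 5*4 + 1 = 21, q_1 = 5*1 + 0 = 5.
  i=2: a_2=1, p_2 = 1*21 + 4 = 25, q_2 = 1*5 + 1 = 6.
  i=3: a_3=1, p_3 = 1*25 + 21 = 46, q_3 = 1*6 + 5 = 11.
  i=4: a_4=12, p_4 = 12*46 + 25 = 577, q_4 = 12*11 + 6 = 138.
  i=5: a_5=11, p_5 = 11*577 + 46 = 6393, q_5 = 11*138 + 11 = 1529.

4/1, 21/5, 25/6, 46/11, 577/138, 6393/1529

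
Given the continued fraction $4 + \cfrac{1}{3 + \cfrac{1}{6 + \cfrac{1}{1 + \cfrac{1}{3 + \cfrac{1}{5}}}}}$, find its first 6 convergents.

Using the convergent recurrence p_i = a_i*p_{i-1} + p_{i-2}, q_i = a_i*q_{i-1} + q_{i-2} with p_{-2}=0, p_{-1}=1, q_{-2}=1, q_{-1}=0:
  i=0: a_0=4, p_0 = 4*1 + 0 = 4, q_0 = 4*0 + 1 = 1.
  i=1: a_1=3, p_1 = 3*4 + 1 = 13, q_1 = 3*1 + 0 = 3.
  i=2: a_2=6, p_2 = 6*13 + 4 = 82, q_2 = 6*3 + 1 = 19.
  i=3: a_3=1, p_3 = 1*82 + 13 = 95, q_3 = 1*19 + 3 = 22.
  i=4: a_4=3, p_4 = 3*95 + 82 = 367, q_4 = 3*22 + 19 = 85.
  i=5: a_5=5, p_5 = 5*367 + 95 = 1930, q_5 = 5*85 + 22 = 447.

4/1, 13/3, 82/19, 95/22, 367/85, 1930/447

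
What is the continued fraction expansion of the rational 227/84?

Run the Euclidean algorithm on 227 and 84; the successive quotients are the partial quotients a_0, a_1, ... (each step inverts the fractional part left over by the previous one):
  227 = 2*84 + 59, so a_0 = 2.
  84 = 1*59 + 25, so a_1 = 1.
  59 = 2*25 + 9, so a_2 = 2.
  25 = 2*9 + 7, so a_3 = 2.
  9 = 1*7 + 2, so a_4 = 1.
  7 = 3*2 + 1, so a_5 = 3.
  2 = 2*1 + 0, so a_6 = 2.
The remainder reaches 0 after 7 divisions, so the expansion has 7 partial quotients, read off in order.

[2; 1, 2, 2, 1, 3, 2]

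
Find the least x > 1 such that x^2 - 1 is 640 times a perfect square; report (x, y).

First expand sqrt(640) as a continued fraction. With x_i = (sqrt(640) + m_i)/d_i and (m_0, d_0) = (0, 1): a_0 = floor(sqrt(640)) = 25, since 25^2 = 625 <= 640 < 676 = 26^2.
Iterate m_{i+1} = d_i*a_i - m_i, d_{i+1} = (640 - m_{i+1}^2)/d_i, a_{i+1} = floor((a_0 + m_{i+1})/d_{i+1}):
  m_1 = 1*25 - 0 = 25, d_1 = (640 - 25^2)/1 = 15/1 = 15, a_1 = floor((25 + 25)/15) = 3.
  m_2 = 15*3 - 25 = 20, d_2 = (640 - 20^2)/15 = 240/15 = 16, a_2 = floor((25 + 20)/16) = 2.
  m_3 = 16*2 - 20 = 12, d_3 = (640 - 12^2)/16 = 496/16 = 31, a_3 = floor((25 + 12)/31) = 1.
  m_4 = 31*1 - 12 = 19, d_4 = (640 - 19^2)/31 = 279/31 = 9, a_4 = floor((25 + 19)/9) = 4.
  m_5 = 9*4 - 19 = 17, d_5 = (640 - 17^2)/9 = 351/9 = 39, a_5 = floor((25 + 17)/39) = 1.
  m_6 = 39*1 - 17 = 22, d_6 = (640 - 22^2)/39 = 156/39 = 4, a_6 = floor((25 + 22)/4) = 11.
  m_7 = 4*11 - 22 = 22, d_7 = (640 - 22^2)/4 = 156/4 = 39, a_7 = floor((25 + 22)/39) = 1.
  m_8 = 39*1 - 22 = 17, d_8 = (640 - 17^2)/39 = 351/39 = 9, a_8 = floor((25 + 17)/9) = 4.
  m_9 = 9*4 - 17 = 19, d_9 = (640 - 19^2)/9 = 279/9 = 31, a_9 = floor((25 + 19)/31) = 1.
  m_10 = 31*1 - 19 = 12, d_10 = (640 - 12^2)/31 = 496/31 = 16, a_10 = floor((25 + 12)/16) = 2.
  m_11 = 16*2 - 12 = 20, d_11 = (640 - 20^2)/16 = 240/16 = 15, a_11 = floor((25 + 20)/15) = 3.
  m_12 = 15*3 - 20 = 25, d_12 = (640 - 25^2)/15 = 15/15 = 1, a_12 = floor((25 + 25)/1) = 50.
  m_13 = 1*50 - 25 = 25, d_13 = (640 - 25^2)/1 = 15/1 = 15: (m_13, d_13) = (m_1, d_1) = (25, 15), so from here the quotients repeat a_1, ..., a_12; the period length is 12.
So sqrt(640) = [25; (3, 2, 1, 4, 1, 11, 1, 4, 1, 2, 3, 50)] with period length k = 12.
k is even, so the fundamental solution of x^2 - 640y^2 = 1 is (p_{k-1}, q_{k-1}) = (p_11, q_11); compute convergents through index 11.
Convergents (p_i = a_i*p_{i-1} + p_{i-2}, q_i = a_i*q_{i-1} + q_{i-2} with p_{-2}=0, p_{-1}=1, q_{-2}=1, q_{-1}=0):
  i=0: a_0=25, p_0 = 25*1 + 0 = 25, q_0 = 25*0 + 1 = 1.
  i=1: a_1=3, p_1 = 3*25 + 1 = 76, q_1 = 3*1 + 0 = 3.
  i=2: a_2=2, p_2 = 2*76 + 25 = 177, q_2 = 2*3 + 1 = 7.
  i=3: a_3=1, p_3 = 1*177 + 76 = 253, q_3 = 1*7 + 3 = 10.
  i=4: a_4=4, p_4 = 4*253 + 177 = 1189, q_4 = 4*10 + 7 = 47.
  i=5: a_5=1, p_5 = 1*1189 + 253 = 1442, q_5 = 1*47 + 10 = 57.
  i=6: a_6=11, p_6 = 11*1442 + 1189 = 17051, q_6 = 11*57 + 47 = 674.
  i=7: a_7=1, p_7 = 1*17051 + 1442 = 18493, q_7 = 1*674 + 57 = 731.
  i=8: a_8=4, p_8 = 4*18493 + 17051 = 91023, q_8 = 4*731 + 674 = 3598.
  i=9: a_9=1, p_9 = 1*91023 + 18493 = 109516, q_9 = 1*3598 + 731 = 4329.
  i=10: a_10=2, p_10 = 2*109516 + 91023 = 310055, q_10 = 2*4329 + 3598 = 12256.
  i=11: a_11=3, p_11 = 3*310055 + 109516 = 1039681, q_11 = 3*12256 + 4329 = 41097.
Check: 1039681^2 - 640*41097^2 = 1080936581761 - 1080936581760 = 1, so (x, y) = (1039681, 41097) solves the equation, and by the theorem it is the least positive solution.

(x, y) = (1039681, 41097)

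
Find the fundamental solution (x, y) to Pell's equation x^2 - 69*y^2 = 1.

First expand sqrt(69) as a continued fraction. With x_i = (sqrt(69) + m_i)/d_i and (m_0, d_0) = (0, 1): a_0 = floor(sqrt(69)) = 8, since 8^2 = 64 <= 69 < 81 = 9^2.
Iterate m_{i+1} = d_i*a_i - m_i, d_{i+1} = (69 - m_{i+1}^2)/d_i, a_{i+1} = floor((a_0 + m_{i+1})/d_{i+1}):
  m_1 = 1*8 - 0 = 8, d_1 = (69 - 8^2)/1 = 5/1 = 5, a_1 = floor((8 + 8)/5) = 3.
  m_2 = 5*3 - 8 = 7, d_2 = (69 - 7^2)/5 = 20/5 = 4, a_2 = floor((8 + 7)/4) = 3.
  m_3 = 4*3 - 7 = 5, d_3 = (69 - 5^2)/4 = 44/4 = 11, a_3 = floor((8 + 5)/11) = 1.
  m_4 = 11*1 - 5 = 6, d_4 = (69 - 6^2)/11 = 33/11 = 3, a_4 = floor((8 + 6)/3) = 4.
  m_5 = 3*4 - 6 = 6, d_5 = (69 - 6^2)/3 = 33/3 = 11, a_5 = floor((8 + 6)/11) = 1.
  m_6 = 11*1 - 6 = 5, d_6 = (69 - 5^2)/11 = 44/11 = 4, a_6 = floor((8 + 5)/4) = 3.
  m_7 = 4*3 - 5 = 7, d_7 = (69 - 7^2)/4 = 20/4 = 5, a_7 = floor((8 + 7)/5) = 3.
  m_8 = 5*3 - 7 = 8, d_8 = (69 - 8^2)/5 = 5/5 = 1, a_8 = floor((8 + 8)/1) = 16.
  m_9 = 1*16 - 8 = 8, d_9 = (69 - 8^2)/1 = 5/1 = 5: (m_9, d_9) = (m_1, d_1) = (8, 5), so from here the quotients repeat a_1, ..., a_8; the period length is 8.
So sqrt(69) = [8; (3, 3, 1, 4, 1, 3, 3, 16)] with period length k = 8.
k is even, so the fundamental solution of x^2 - 69y^2 = 1 is (p_{k-1}, q_{k-1}) = (p_7, q_7); compute convergents through index 7.
Convergents (p_i = a_i*p_{i-1} + p_{i-2}, q_i = a_i*q_{i-1} + q_{i-2} with p_{-2}=0, p_{-1}=1, q_{-2}=1, q_{-1}=0):
  i=0: a_0=8, p_0 = 8*1 + 0 = 8, q_0 = 8*0 + 1 = 1.
  i=1: a_1=3, p_1 = 3*8 + 1 = 25, q_1 = 3*1 + 0 = 3.
  i=2: a_2=3, p_2 = 3*25 + 8 = 83, q_2 = 3*3 + 1 = 10.
  i=3: a_3=1, p_3 = 1*83 + 25 = 108, q_3 = 1*10 + 3 = 13.
  i=4: a_4=4, p_4 = 4*108 + 83 = 515, q_4 = 4*13 + 10 = 62.
  i=5: a_5=1, p_5 = 1*515 + 108 = 623, q_5 = 1*62 + 13 = 75.
  i=6: a_6=3, p_6 = 3*623 + 515 = 2384, q_6 = 3*75 + 62 = 287.
  i=7: a_7=3, p_7 = 3*2384 + 623 = 7775, q_7 = 3*287 + 75 = 936.
Check: 7775^2 - 69*936^2 = 60450625 - 60450624 = 1, so (x, y) = (7775, 936) solves the equation, and by the theorem it is the least positive solution.

(x, y) = (7775, 936)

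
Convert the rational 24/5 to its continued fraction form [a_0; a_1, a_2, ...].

Run the Euclidean algorithm on 24 and 5; the successive quotients are the partial quotients a_0, a_1, ... (each step inverts the fractional part left over by the previous one):
  24 = 4*5 + 4, so a_0 = 4.
  5 = 1*4 + 1, so a_1 = 1.
  4 = 4*1 + 0, so a_2 = 4.
The remainder reaches 0 after 3 divisions, so the expansion has 3 partial quotients, read off in order.

[4; 1, 4]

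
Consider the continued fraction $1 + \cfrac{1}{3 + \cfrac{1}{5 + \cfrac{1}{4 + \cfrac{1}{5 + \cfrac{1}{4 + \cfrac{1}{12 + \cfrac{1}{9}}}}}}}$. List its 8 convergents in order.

Using the convergent recurrence p_i = a_i*p_{i-1} + p_{i-2}, q_i = a_i*q_{i-1} + q_{i-2} with p_{-2}=0, p_{-1}=1, q_{-2}=1, q_{-1}=0:
  i=0: a_0=1, p_0 = 1*1 + 0 = 1, q_0 = 1*0 + 1 = 1.
  i=1: a_1=3, p_1 = 3*1 + 1 = 4, q_1 = 3*1 + 0 = 3.
  i=2: a_2=5, p_2 = 5*4 + 1 = 21, q_2 = 5*3 + 1 = 16.
  i=3: a_3=4, p_3 = 4*21 + 4 = 88, q_3 = 4*16 + 3 = 67.
  i=4: a_4=5, p_4 = 5*88 + 21 = 461, q_4 = 5*67 + 16 = 351.
  i=5: a_5=4, p_5 = 4*461 + 88 = 1932, q_5 = 4*351 + 67 = 1471.
  i=6: a_6=12, p_6 = 12*1932 + 461 = 23645, q_6 = 12*1471 + 351 = 18003.
  i=7: a_7=9, p_7 = 9*23645 + 1932 = 214737, q_7 = 9*18003 + 1471 = 163498.

1/1, 4/3, 21/16, 88/67, 461/351, 1932/1471, 23645/18003, 214737/163498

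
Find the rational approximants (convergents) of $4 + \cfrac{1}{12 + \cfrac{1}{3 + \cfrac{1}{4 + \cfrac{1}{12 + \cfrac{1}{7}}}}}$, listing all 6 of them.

Using the convergent recurrence p_i = a_i*p_{i-1} + p_{i-2}, q_i = a_i*q_{i-1} + q_{i-2} with p_{-2}=0, p_{-1}=1, q_{-2}=1, q_{-1}=0:
  i=0: a_0=4, p_0 = 4*1 + 0 = 4, q_0 = 4*0 + 1 = 1.
  i=1: a_1=12, p_1 = 12*4 + 1 = 49, q_1 = 12*1 + 0 = 12.
  i=2: a_2=3, p_2 = 3*49 + 4 = 151, q_2 = 3*12 + 1 = 37.
  i=3: a_3=4, p_3 = 4*151 + 49 = 653, q_3 = 4*37 + 12 = 160.
  i=4: a_4=12, p_4 = 12*653 + 151 = 7987, q_4 = 12*160 + 37 = 1957.
  i=5: a_5=7, p_5 = 7*7987 + 653 = 56562, q_5 = 7*1957 + 160 = 13859.

4/1, 49/12, 151/37, 653/160, 7987/1957, 56562/13859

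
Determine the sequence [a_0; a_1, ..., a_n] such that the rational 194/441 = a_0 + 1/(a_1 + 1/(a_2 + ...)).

[0; 2, 3, 1, 1, 1, 17]

Run the Euclidean algorithm on 194 and 441; the successive quotients are the partial quotients a_0, a_1, ... (each step inverts the fractional part left over by the previous one):
  194 = 0*441 + 194, so a_0 = 0.
  441 = 2*194 + 53, so a_1 = 2.
  194 = 3*53 + 35, so a_2 = 3.
  53 = 1*35 + 18, so a_3 = 1.
  35 = 1*18 + 17, so a_4 = 1.
  18 = 1*17 + 1, so a_5 = 1.
  17 = 17*1 + 0, so a_6 = 17.
The remainder reaches 0 after 7 divisions, so the expansion has 7 partial quotients, read off in order.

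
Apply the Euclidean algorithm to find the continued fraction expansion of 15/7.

[2; 7]

Run the Euclidean algorithm on 15 and 7; the successive quotients are the partial quotients a_0, a_1, ... (each step inverts the fractional part left over by the previous one):
  15 = 2*7 + 1, so a_0 = 2.
  7 = 7*1 + 0, so a_1 = 7.
The remainder reaches 0 after 2 divisions, so the expansion has 2 partial quotients, read off in order.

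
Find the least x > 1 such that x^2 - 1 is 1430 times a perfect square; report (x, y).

(x, y) = (13311, 352)

First expand sqrt(1430) as a continued fraction. With x_i = (sqrt(1430) + m_i)/d_i and (m_0, d_0) = (0, 1): a_0 = floor(sqrt(1430)) = 37, since 37^2 = 1369 <= 1430 < 1444 = 38^2.
Iterate m_{i+1} = d_i*a_i - m_i, d_{i+1} = (1430 - m_{i+1}^2)/d_i, a_{i+1} = floor((a_0 + m_{i+1})/d_{i+1}):
  m_1 = 1*37 - 0 = 37, d_1 = (1430 - 37^2)/1 = 61/1 = 61, a_1 = floor((37 + 37)/61) = 1.
  m_2 = 61*1 - 37 = 24, d_2 = (1430 - 24^2)/61 = 854/61 = 14, a_2 = floor((37 + 24)/14) = 4.
  m_3 = 14*4 - 24 = 32, d_3 = (1430 - 32^2)/14 = 406/14 = 29, a_3 = floor((37 + 32)/29) = 2.
  m_4 = 29*2 - 32 = 26, d_4 = (1430 - 26^2)/29 = 754/29 = 26, a_4 = floor((37 + 26)/26) = 2.
  m_5 = 26*2 - 26 = 26, d_5 = (1430 - 26^2)/26 = 754/26 = 29, a_5 = floor((37 + 26)/29) = 2.
  m_6 = 29*2 - 26 = 32, d_6 = (1430 - 32^2)/29 = 406/29 = 14, a_6 = floor((37 + 32)/14) = 4.
  m_7 = 14*4 - 32 = 24, d_7 = (1430 - 24^2)/14 = 854/14 = 61, a_7 = floor((37 + 24)/61) = 1.
  m_8 = 61*1 - 24 = 37, d_8 = (1430 - 37^2)/61 = 61/61 = 1, a_8 = floor((37 + 37)/1) = 74.
  m_9 = 1*74 - 37 = 37, d_9 = (1430 - 37^2)/1 = 61/1 = 61: (m_9, d_9) = (m_1, d_1) = (37, 61), so from here the quotients repeat a_1, ..., a_8; the period length is 8.
So sqrt(1430) = [37; (1, 4, 2, 2, 2, 4, 1, 74)] with period length k = 8.
k is even, so the fundamental solution of x^2 - 1430y^2 = 1 is (p_{k-1}, q_{k-1}) = (p_7, q_7); compute convergents through index 7.
Convergents (p_i = a_i*p_{i-1} + p_{i-2}, q_i = a_i*q_{i-1} + q_{i-2} with p_{-2}=0, p_{-1}=1, q_{-2}=1, q_{-1}=0):
  i=0: a_0=37, p_0 = 37*1 + 0 = 37, q_0 = 37*0 + 1 = 1.
  i=1: a_1=1, p_1 = 1*37 + 1 = 38, q_1 = 1*1 + 0 = 1.
  i=2: a_2=4, p_2 = 4*38 + 37 = 189, q_2 = 4*1 + 1 = 5.
  i=3: a_3=2, p_3 = 2*189 + 38 = 416, q_3 = 2*5 + 1 = 11.
  i=4: a_4=2, p_4 = 2*416 + 189 = 1021, q_4 = 2*11 + 5 = 27.
  i=5: a_5=2, p_5 = 2*1021 + 416 = 2458, q_5 = 2*27 + 11 = 65.
  i=6: a_6=4, p_6 = 4*2458 + 1021 = 10853, q_6 = 4*65 + 27 = 287.
  i=7: a_7=1, p_7 = 1*10853 + 2458 = 13311, q_7 = 1*287 + 65 = 352.
Check: 13311^2 - 1430*352^2 = 177182721 - 177182720 = 1, so (x, y) = (13311, 352) solves the equation, and by the theorem it is the least positive solution.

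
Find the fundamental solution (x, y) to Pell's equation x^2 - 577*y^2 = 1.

First expand sqrt(577) as a continued fraction. With x_i = (sqrt(577) + m_i)/d_i and (m_0, d_0) = (0, 1): a_0 = floor(sqrt(577)) = 24, since 24^2 = 576 <= 577 < 625 = 25^2.
Iterate m_{i+1} = d_i*a_i - m_i, d_{i+1} = (577 - m_{i+1}^2)/d_i, a_{i+1} = floor((a_0 + m_{i+1})/d_{i+1}):
  m_1 = 1*24 - 0 = 24, d_1 = (577 - 24^2)/1 = 1/1 = 1, a_1 = floor((24 + 24)/1) = 48.
  m_2 = 1*48 - 24 = 24, d_2 = (577 - 24^2)/1 = 1/1 = 1: (m_2, d_2) = (m_1, d_1) = (24, 1), so from here the quotient a_1 repeats; the period length is 1.
So sqrt(577) = [24; (48)] with period length k = 1.
k is odd, so (p_{k-1}, q_{k-1}) only solves x^2 - 577y^2 = -1 and the fundamental solution of x^2 - 577y^2 = 1 is (p_{2k-1}, q_{2k-1}) = (p_1, q_1); compute convergents through index 1, running through the period twice.
Convergents (p_i = a_i*p_{i-1} + p_{i-2}, q_i = a_i*q_{i-1} + q_{i-2} with p_{-2}=0, p_{-1}=1, q_{-2}=1, q_{-1}=0):
  i=0: a_0=24, p_0 = 24*1 + 0 = 24, q_0 = 24*0 + 1 = 1.
  i=1: a_1=48, p_1 = 48*24 + 1 = 1153, q_1 = 48*1 + 0 = 48.
Indeed p_0^2 - 577*q_0^2 = 576 - 577 = -1, not +1.
Check: 1153^2 - 577*48^2 = 1329409 - 1329408 = 1, so (x, y) = (1153, 48) solves the equation, and by the theorem it is the least positive solution.

(x, y) = (1153, 48)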